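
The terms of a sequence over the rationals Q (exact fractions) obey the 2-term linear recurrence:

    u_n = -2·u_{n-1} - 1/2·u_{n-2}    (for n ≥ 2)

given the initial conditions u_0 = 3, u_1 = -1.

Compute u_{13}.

-5741/64

u_2 = -2·-1 + -1/2·3 = 1/2
u_3 = -2·1/2 + -1/2·-1 = -1/2
u_4 = -2·-1/2 + -1/2·1/2 = 3/4
u_5 = -2·3/4 + -1/2·-1/2 = -5/4
u_6 = -2·-5/4 + -1/2·3/4 = 17/8
u_7 = -2·17/8 + -1/2·-5/4 = -29/8
u_8 = -2·-29/8 + -1/2·17/8 = 99/16
u_9 = -2·99/16 + -1/2·-29/8 = -169/16
u_10 = -2·-169/16 + -1/2·99/16 = 577/32
u_11 = -2·577/32 + -1/2·-169/16 = -985/32
u_12 = -2·-985/32 + -1/2·577/32 = 3363/64
u_13 = -2·3363/64 + -1/2·-985/32 = -5741/64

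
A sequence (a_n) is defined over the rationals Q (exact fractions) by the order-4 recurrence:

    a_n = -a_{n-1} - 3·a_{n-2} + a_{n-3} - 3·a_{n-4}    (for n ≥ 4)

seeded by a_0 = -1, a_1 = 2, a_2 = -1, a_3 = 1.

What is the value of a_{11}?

-550

a_4 = -1·1 + -3·-1 + 1·2 + -3·-1 = 7
a_5 = -1·7 + -3·1 + 1·-1 + -3·2 = -17
a_6 = -1·-17 + -3·7 + 1·1 + -3·-1 = 0
a_7 = -1·0 + -3·-17 + 1·7 + -3·1 = 55
a_8 = -1·55 + -3·0 + 1·-17 + -3·7 = -93
a_9 = -1·-93 + -3·55 + 1·0 + -3·-17 = -21
a_10 = -1·-21 + -3·-93 + 1·55 + -3·0 = 355
a_11 = -1·355 + -3·-21 + 1·-93 + -3·55 = -550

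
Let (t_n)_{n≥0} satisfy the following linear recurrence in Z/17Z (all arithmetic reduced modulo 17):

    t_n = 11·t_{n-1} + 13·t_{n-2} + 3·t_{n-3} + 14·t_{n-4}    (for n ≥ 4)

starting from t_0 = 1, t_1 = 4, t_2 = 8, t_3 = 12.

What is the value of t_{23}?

t_4 = 11·12 + 13·8 + 3·4 + 14·1 = 7
t_5 = 11·7 + 13·12 + 3·8 + 14·4 = 7
t_6 = 11·7 + 13·7 + 3·12 + 14·8 = 10
t_7 = 11·10 + 13·7 + 3·7 + 14·12 = 16
t_8 = 11·16 + 13·10 + 3·7 + 14·7 = 0
t_9 = 11·0 + 13·16 + 3·10 + 14·7 = 13
t_10 = 11·13 + 13·0 + 3·16 + 14·10 = 8
t_11 = 11·8 + 13·13 + 3·0 + 14·16 = 5
t_12 = 11·5 + 13·8 + 3·13 + 14·0 = 11
t_13 = 11·11 + 13·5 + 3·8 + 14·13 = 1
t_14 = 11·1 + 13·11 + 3·5 + 14·8 = 9
t_15 = 11·9 + 13·1 + 3·11 + 14·5 = 11
t_16 = 11·11 + 13·9 + 3·1 + 14·11 = 4
t_17 = 11·4 + 13·11 + 3·9 + 14·1 = 7
t_18 = 11·7 + 13·4 + 3·11 + 14·9 = 16
t_19 = 11·16 + 13·7 + 3·4 + 14·11 = 8
t_20 = 11·8 + 13·16 + 3·7 + 14·4 = 16
t_21 = 11·16 + 13·8 + 3·16 + 14·7 = 1
t_22 = 11·1 + 13·16 + 3·8 + 14·16 = 8
t_23 = 11·8 + 13·1 + 3·16 + 14·8 = 6

6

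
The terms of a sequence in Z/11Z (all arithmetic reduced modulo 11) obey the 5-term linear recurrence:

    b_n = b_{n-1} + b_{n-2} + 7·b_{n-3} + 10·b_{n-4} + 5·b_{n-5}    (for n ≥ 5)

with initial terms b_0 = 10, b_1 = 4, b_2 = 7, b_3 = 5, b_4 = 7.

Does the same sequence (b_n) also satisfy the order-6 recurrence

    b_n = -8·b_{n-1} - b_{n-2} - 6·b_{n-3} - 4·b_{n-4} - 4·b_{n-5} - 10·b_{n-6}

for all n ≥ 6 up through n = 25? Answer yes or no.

Terms b_0..b_25: 10, 4, 7, 5, 7, 8, 8, 7, 1, 3, 8, 7, 4, 3, 8, 6, 0, 2, 7, 10, 6, 8, 10, 8, 8, 9
n=6: candidate gives 8, actual b_6 = 8 ✓
n=7: candidate gives 7, actual b_7 = 7 ✓
n=8: candidate gives 1, actual b_8 = 1 ✓
n=9: candidate gives 3, actual b_9 = 3 ✓
n=10: candidate gives 8, actual b_10 = 8 ✓
n=11: candidate gives 7, actual b_11 = 7 ✓
n=12: candidate gives 4, actual b_12 = 4 ✓
n=13: candidate gives 3, actual b_13 = 3 ✓
n=14: candidate gives 8, actual b_14 = 8 ✓
n=15: candidate gives 6, actual b_15 = 6 ✓
n=16: candidate gives 0, actual b_16 = 0 ✓
n=17: candidate gives 2, actual b_17 = 2 ✓
n=18: candidate gives 7, actual b_18 = 7 ✓
n=19: candidate gives 10, actual b_19 = 10 ✓
n=20: candidate gives 6, actual b_20 = 6 ✓
n=21: candidate gives 8, actual b_21 = 8 ✓
n=22: candidate gives 10, actual b_22 = 10 ✓
n=23: candidate gives 8, actual b_23 = 8 ✓
n=24: candidate gives 8, actual b_24 = 8 ✓
n=25: candidate gives 9, actual b_25 = 9 ✓

yes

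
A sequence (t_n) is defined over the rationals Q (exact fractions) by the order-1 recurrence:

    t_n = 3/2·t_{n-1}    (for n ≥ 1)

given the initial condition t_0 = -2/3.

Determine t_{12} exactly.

t_1 = 3/2·-2/3 = -1
t_2 = 3/2·-1 = -3/2
t_3 = 3/2·-3/2 = -9/4
t_4 = 3/2·-9/4 = -27/8
t_5 = 3/2·-27/8 = -81/16
t_6 = 3/2·-81/16 = -243/32
t_7 = 3/2·-243/32 = -729/64
t_8 = 3/2·-729/64 = -2187/128
t_9 = 3/2·-2187/128 = -6561/256
t_10 = 3/2·-6561/256 = -19683/512
t_11 = 3/2·-19683/512 = -59049/1024
t_12 = 3/2·-59049/1024 = -177147/2048

-177147/2048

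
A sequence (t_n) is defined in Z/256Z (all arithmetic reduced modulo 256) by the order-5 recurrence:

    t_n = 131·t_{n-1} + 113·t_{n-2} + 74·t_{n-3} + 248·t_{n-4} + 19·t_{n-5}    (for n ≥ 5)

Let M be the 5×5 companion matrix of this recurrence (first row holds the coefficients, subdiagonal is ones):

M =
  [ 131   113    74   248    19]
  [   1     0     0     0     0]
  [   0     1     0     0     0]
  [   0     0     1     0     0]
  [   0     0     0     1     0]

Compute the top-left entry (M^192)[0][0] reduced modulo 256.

184

(M^192)[0][0] is the top entry after applying M 192 times to the unit state (1, 0, 0, 0, 0). Equivalently it is h_{196} for the auxiliary sequence (h_n) obeying the same recurrence with h_4 = 1 and h_i = 0 for 0 ≤ i < 4:
h_5 = 131·1 + 113·0 + 74·0 + 248·0 + 19·0 = 131
h_6 = 131·131 + 113·1 + 74·0 + 248·0 + 19·0 = 122
h_7 = 131·122 + 113·131 + 74·1 + 248·0 + 19·0 = 139
h_8 = 131·139 + 113·122 + 74·131 + 248·1 + 19·0 = 209
h_9 = 131·209 + 113·139 + 74·122 + 248·131 + 19·1 = 141
h_10 = 131·141 + 113·209 + 74·139 + 248·122 + 19·131 = 127
Continuing the recurrence:
  h_11 = 90;  h_12 = 168;  h_13 = 131;  h_14 = 180;  h_15 = 28;  h_16 = 20
  h_17 = 0;  h_18 = 5;  h_19 = 211;  h_20 = 162;  h_21 = 247;  h_22 = 189
  h_23 = 89;  h_24 = 247;  h_25 = 158;  h_26 = 8;  h_27 = 123;  h_28 = 8
  h_29 = 24;  h_30 = 216;  h_31 = 48;  h_32 = 185;  h_33 = 35;  h_34 = 122
  h_35 = 227;  h_36 = 233;  h_37 = 85;  h_38 = 191;  h_39 = 146;  h_40 = 40
  h_41 = 195;  h_42 = 252;  h_43 = 52;  h_44 = 204;  h_45 = 16;  h_46 = 221
  h_47 = 51;  h_48 = 194;  h_49 = 79;  h_50 = 21;  h_51 = 129;  h_52 = 215
  h_53 = 246;  h_54 = 72;  h_55 = 27;  h_56 = 144;  h_57 = 176;  h_58 = 112
  h_59 = 32;  h_60 = 49;  h_61 = 195;  h_62 = 58;  h_63 = 59;  h_64 = 1
  h_65 = 221;  h_66 = 63;  h_67 = 138;  h_68 = 168;  h_69 = 67;  h_70 = 196
  h_71 = 204;  h_72 = 68;  h_73 = 224;  h_74 = 117;  h_75 = 147;  h_76 = 162
  h_77 = 167;  h_78 = 109;  h_79 = 105;  h_80 = 247;  h_81 = 14;  h_82 = 136
  h_83 = 251;  h_84 = 152;  h_85 = 200;  h_86 = 200;  h_87 = 208;  h_88 = 105
  h_89 = 99;  h_90 = 186;  h_91 = 147;  h_92 = 25;  h_93 = 37;  h_94 = 255
  h_95 = 66;  h_96 = 40;  h_97 = 3;  h_98 = 12;  h_99 = 228;  h_100 = 124
  h_101 = 112;  h_102 = 205;  h_103 = 243;  h_104 = 66;  h_105 = 255;  h_106 = 197
  h_107 = 17;  h_108 = 87;  h_109 = 230;  h_110 = 200;  h_111 = 27;  h_112 = 32
  h_113 = 96;  h_114 = 224;  h_115 = 64;  h_116 = 97;  h_117 = 3;  h_118 = 250
  h_119 = 235;  h_120 = 49;  h_121 = 45;  h_122 = 255;  h_123 = 186;  h_124 = 168
  h_125 = 3;  h_126 = 212;  h_127 = 124;  h_128 = 116;  h_129 = 192;  h_130 = 229
  h_131 = 83;  h_132 = 162;  h_133 = 87;  h_134 = 29;  h_135 = 121;  h_136 = 247
  h_137 = 126;  h_138 = 8;  h_139 = 123;  h_140 = 40;  h_141 = 120;  h_142 = 184
  h_143 = 112;  h_144 = 25;  h_145 = 163;  h_146 = 250;  h_147 = 67;  h_148 = 73
  h_149 = 245;  h_150 = 63;  h_151 = 242;  h_152 = 40;  h_153 = 67;  h_154 = 28
  h_155 = 148;  h_156 = 44;  h_157 = 208;  h_158 = 189;  h_159 = 179;  h_160 = 194
  h_161 = 175;  h_162 = 117;  h_163 = 161;  h_164 = 215;  h_165 = 214;  h_166 = 72
  h_167 = 27;  h_168 = 176;  h_169 = 16;  h_170 = 80;  h_171 = 96;  h_172 = 145
  h_173 = 67;  h_174 = 186;  h_175 = 155;  h_176 = 97;  h_177 = 125;  h_178 = 191
  h_179 = 234;  h_180 = 168;  h_181 = 195;  h_182 = 228;  h_183 = 44;  h_184 = 164
  h_185 = 160;  h_186 = 85;  h_187 = 19;  h_188 = 162;  h_189 = 7;  h_190 = 205
  h_191 = 137;  h_192 = 247;  h_193 = 238;  h_194 = 136
h_195 = 131·136 + 113·238 + 74·247 + 248·137 + 19·205 = 251
h_196 = 131·251 + 113·136 + 74·238 + 248·247 + 19·137 = 184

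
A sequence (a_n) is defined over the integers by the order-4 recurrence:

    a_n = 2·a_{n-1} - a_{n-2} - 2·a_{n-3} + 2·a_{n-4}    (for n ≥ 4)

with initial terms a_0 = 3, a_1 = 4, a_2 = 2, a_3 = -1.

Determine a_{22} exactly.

a_4 = 2·-1 + -1·2 + -2·4 + 2·3 = -6
a_5 = 2·-6 + -1·-1 + -2·2 + 2·4 = -7
a_6 = 2·-7 + -1·-6 + -2·-1 + 2·2 = -2
a_7 = 2·-2 + -1·-7 + -2·-6 + 2·-1 = 13
a_8 = 2·13 + -1·-2 + -2·-7 + 2·-6 = 30
a_9 = 2·30 + -1·13 + -2·-2 + 2·-7 = 37
a_10 = 2·37 + -1·30 + -2·13 + 2·-2 = 14
a_11 = 2·14 + -1·37 + -2·30 + 2·13 = -43
a_12 = 2·-43 + -1·14 + -2·37 + 2·30 = -114
a_13 = 2·-114 + -1·-43 + -2·14 + 2·37 = -139
a_14 = 2·-139 + -1·-114 + -2·-43 + 2·14 = -50
a_15 = 2·-50 + -1·-139 + -2·-114 + 2·-43 = 181
a_16 = 2·181 + -1·-50 + -2·-139 + 2·-114 = 462
a_17 = 2·462 + -1·181 + -2·-50 + 2·-139 = 565
a_18 = 2·565 + -1·462 + -2·181 + 2·-50 = 206
a_19 = 2·206 + -1·565 + -2·462 + 2·181 = -715
a_20 = 2·-715 + -1·206 + -2·565 + 2·462 = -1842
a_21 = 2·-1842 + -1·-715 + -2·206 + 2·565 = -2251
a_22 = 2·-2251 + -1·-1842 + -2·-715 + 2·206 = -818

-818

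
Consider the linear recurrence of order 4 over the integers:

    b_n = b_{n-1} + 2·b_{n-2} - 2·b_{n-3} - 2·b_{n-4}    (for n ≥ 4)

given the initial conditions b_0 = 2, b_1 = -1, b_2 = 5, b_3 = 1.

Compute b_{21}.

b_4 = 1·1 + 2·5 + -2·-1 + -2·2 = 9
b_5 = 1·9 + 2·1 + -2·5 + -2·-1 = 3
b_6 = 1·3 + 2·9 + -2·1 + -2·5 = 9
b_7 = 1·9 + 2·3 + -2·9 + -2·1 = -5
b_8 = 1·-5 + 2·9 + -2·3 + -2·9 = -11
b_9 = 1·-11 + 2·-5 + -2·9 + -2·3 = -45
b_10 = 1·-45 + 2·-11 + -2·-5 + -2·9 = -75
b_11 = 1·-75 + 2·-45 + -2·-11 + -2·-5 = -133
b_12 = 1·-133 + 2·-75 + -2·-45 + -2·-11 = -171
b_13 = 1·-171 + 2·-133 + -2·-75 + -2·-45 = -197
b_14 = 1·-197 + 2·-171 + -2·-133 + -2·-75 = -123
b_15 = 1·-123 + 2·-197 + -2·-171 + -2·-133 = 91
b_16 = 1·91 + 2·-123 + -2·-197 + -2·-171 = 581
b_17 = 1·581 + 2·91 + -2·-123 + -2·-197 = 1403
b_18 = 1·1403 + 2·581 + -2·91 + -2·-123 = 2629
b_19 = 1·2629 + 2·1403 + -2·581 + -2·91 = 4091
b_20 = 1·4091 + 2·2629 + -2·1403 + -2·581 = 5381
b_21 = 1·5381 + 2·4091 + -2·2629 + -2·1403 = 5499

5499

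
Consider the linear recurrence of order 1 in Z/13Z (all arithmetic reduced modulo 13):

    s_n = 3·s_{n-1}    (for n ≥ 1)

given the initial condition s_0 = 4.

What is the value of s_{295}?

12

s_1 = 3·4 = 12
s_2 = 3·12 = 10
s_3 = 3·10 = 4
(s_3) = (4) = (s_0), so the sequence has period 3.
295 ≡ 1 (mod 3), hence s_295 = s_1 = 12.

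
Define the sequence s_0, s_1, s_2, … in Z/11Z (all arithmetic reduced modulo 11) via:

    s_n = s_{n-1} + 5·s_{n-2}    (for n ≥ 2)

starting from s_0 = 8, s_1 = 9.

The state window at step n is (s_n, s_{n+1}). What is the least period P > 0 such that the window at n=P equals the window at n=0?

40

n=0: window = (8, 9)
n=1: window = (9, 5)
n=2: window = (5, 6)
n=3: window = (6, 9)
n=4: window = (9, 6)
n=5: window = (6, 7)
n=6: window = (7, 4)
n=7: window = (4, 6)
n=8: window = (6, 4)
n=9: window = (4, 1)
n=10: window = (1, 10)
n=11: window = (10, 4)
n=12: window = (4, 10)
n=13: window = (10, 8)
n=14: window = (8, 3)
n=15: window = (3, 10)
n=16: window = (10, 3)
n=17: window = (3, 9)
n=18: window = (9, 2)
n=19: window = (2, 3)
n=20: window = (3, 2)
n=21: window = (2, 6)
n=22: window = (6, 5)
n=23: window = (5, 2)
n=24: window = (2, 5)
n=25: window = (5, 4)
n=26: window = (4, 7)
n=27: window = (7, 5)
n=28: window = (5, 7)
n=29: window = (7, 10)
n=30: window = (10, 1)
n=31: window = (1, 7)
n=32: window = (7, 1)
n=33: window = (1, 3)
n=34: window = (3, 8)
n=35: window = (8, 1)
n=36: window = (1, 8)
n=37: window = (8, 2)
n=38: window = (2, 9)
n=39: window = (9, 8)
n=40: window = (8, 9)
window at n=40 equals window at n=0 → period = 40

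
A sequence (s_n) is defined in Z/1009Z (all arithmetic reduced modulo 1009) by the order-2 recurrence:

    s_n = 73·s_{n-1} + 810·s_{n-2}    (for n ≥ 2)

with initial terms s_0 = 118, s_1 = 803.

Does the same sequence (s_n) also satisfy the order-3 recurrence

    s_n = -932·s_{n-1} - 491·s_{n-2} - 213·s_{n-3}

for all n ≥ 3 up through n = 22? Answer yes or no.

Terms s_0..s_22: 118, 803, 831, 757, 882, 517, 456, 26, 955, 974, 119, 517, 943, 262, 981, 304, 521, 744, 74, 624, 556, 159, 854
n=3: candidate gives 757, actual s_3 = 757 ✓
n=4: candidate gives 882, actual s_4 = 882 ✓
n=5: candidate gives 517, actual s_5 = 517 ✓
n=6: candidate gives 456, actual s_6 = 456 ✓
n=7: candidate gives 26, actual s_7 = 26 ✓
n=8: candidate gives 955, actual s_8 = 955 ✓
n=9: candidate gives 974, actual s_9 = 974 ✓
n=10: candidate gives 119, actual s_10 = 119 ✓
n=11: candidate gives 517, actual s_11 = 517 ✓
n=12: candidate gives 943, actual s_12 = 943 ✓
n=13: candidate gives 262, actual s_13 = 262 ✓
n=14: candidate gives 981, actual s_14 = 981 ✓
n=15: candidate gives 304, actual s_15 = 304 ✓
n=16: candidate gives 521, actual s_16 = 521 ✓
n=17: candidate gives 744, actual s_17 = 744 ✓
n=18: candidate gives 74, actual s_18 = 74 ✓
n=19: candidate gives 624, actual s_19 = 624 ✓
n=20: candidate gives 556, actual s_20 = 556 ✓
n=21: candidate gives 159, actual s_21 = 159 ✓
n=22: candidate gives 854, actual s_22 = 854 ✓

yes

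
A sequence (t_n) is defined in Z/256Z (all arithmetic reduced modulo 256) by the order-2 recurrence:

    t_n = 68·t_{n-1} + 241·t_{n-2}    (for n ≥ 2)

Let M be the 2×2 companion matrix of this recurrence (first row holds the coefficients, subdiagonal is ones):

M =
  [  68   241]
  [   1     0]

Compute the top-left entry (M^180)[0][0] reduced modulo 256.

(M^180)[0][0] is the top entry after applying M 180 times to the unit state (1, 0). Equivalently it is h_{181} for the auxiliary sequence (h_n) obeying the same recurrence with h_1 = 1 and h_i = 0 for 0 ≤ i < 1:
h_2 = 68·1 + 241·0 = 68
h_3 = 68·68 + 241·1 = 1
h_4 = 68·1 + 241·68 = 72
h_5 = 68·72 + 241·1 = 17
h_6 = 68·17 + 241·72 = 76
h_7 = 68·76 + 241·17 = 49
Continuing the recurrence:
  h_8 = 144;  h_9 = 97;  h_10 = 84;  h_11 = 161;  h_12 = 216;  h_13 = 241
  h_14 = 92;  h_15 = 81;  h_16 = 32;  h_17 = 193;  h_18 = 100;  h_19 = 65
  h_20 = 104;  h_21 = 209;  h_22 = 108;  h_23 = 113;  h_24 = 176;  h_25 = 33
  h_26 = 116;  h_27 = 225;  h_28 = 248;  h_29 = 177;  h_30 = 124;  h_31 = 145
  h_32 = 64;  h_33 = 129;  h_34 = 132;  h_35 = 129;  h_36 = 136;  h_37 = 145
  h_38 = 140;  h_39 = 177;  h_40 = 208;  h_41 = 225;  h_42 = 148;  h_43 = 33
  h_44 = 24;  h_45 = 113;  h_46 = 156;  h_47 = 209;  h_48 = 96;  h_49 = 65
  h_50 = 164;  h_51 = 193;  h_52 = 168;  h_53 = 81;  h_54 = 172;  h_55 = 241
  h_56 = 240;  h_57 = 161;  h_58 = 180;  h_59 = 97;  h_60 = 56;  h_61 = 49
  h_62 = 188;  h_63 = 17;  h_64 = 128;  h_65 = 1;  h_66 = 196;  h_67 = 1
  h_68 = 200;  h_69 = 17;  h_70 = 204;  h_71 = 49;  h_72 = 16;  h_73 = 97
  h_74 = 212;  h_75 = 161;  h_76 = 88;  h_77 = 241;  h_78 = 220;  h_79 = 81
  h_80 = 160;  h_81 = 193;  h_82 = 228;  h_83 = 65;  h_84 = 232;  h_85 = 209
  h_86 = 236;  h_87 = 113;  h_88 = 48;  h_89 = 33;  h_90 = 244;  h_91 = 225
  h_92 = 120;  h_93 = 177;  h_94 = 252;  h_95 = 145;  h_96 = 192;  h_97 = 129
  h_98 = 4;  h_99 = 129;  h_100 = 8;  h_101 = 145;  h_102 = 12;  h_103 = 177
  h_104 = 80;  h_105 = 225;  h_106 = 20;  h_107 = 33;  h_108 = 152;  h_109 = 113
  h_110 = 28;  h_111 = 209;  h_112 = 224;  h_113 = 65;  h_114 = 36;  h_115 = 193
  h_116 = 40;  h_117 = 81;  h_118 = 44;  h_119 = 241;  h_120 = 112;  h_121 = 161
  h_122 = 52;  h_123 = 97;  h_124 = 184;  h_125 = 49;  h_126 = 60;  h_127 = 17
  h_128 = 0;  h_129 = 1;  h_130 = 68;  h_131 = 1;  h_132 = 72;  h_133 = 17
  h_134 = 76;  h_135 = 49;  h_136 = 144;  h_137 = 97;  h_138 = 84;  h_139 = 161
  h_140 = 216;  h_141 = 241;  h_142 = 92;  h_143 = 81;  h_144 = 32;  h_145 = 193
  h_146 = 100;  h_147 = 65;  h_148 = 104;  h_149 = 209;  h_150 = 108;  h_151 = 113
  h_152 = 176;  h_153 = 33;  h_154 = 116;  h_155 = 225;  h_156 = 248;  h_157 = 177
  h_158 = 124;  h_159 = 145;  h_160 = 64;  h_161 = 129;  h_162 = 132;  h_163 = 129
  h_164 = 136;  h_165 = 145;  h_166 = 140;  h_167 = 177;  h_168 = 208;  h_169 = 225
  h_170 = 148;  h_171 = 33;  h_172 = 24;  h_173 = 113;  h_174 = 156;  h_175 = 209
  h_176 = 96;  h_177 = 65;  h_178 = 164;  h_179 = 193
h_180 = 68·193 + 241·164 = 168
h_181 = 68·168 + 241·193 = 81

81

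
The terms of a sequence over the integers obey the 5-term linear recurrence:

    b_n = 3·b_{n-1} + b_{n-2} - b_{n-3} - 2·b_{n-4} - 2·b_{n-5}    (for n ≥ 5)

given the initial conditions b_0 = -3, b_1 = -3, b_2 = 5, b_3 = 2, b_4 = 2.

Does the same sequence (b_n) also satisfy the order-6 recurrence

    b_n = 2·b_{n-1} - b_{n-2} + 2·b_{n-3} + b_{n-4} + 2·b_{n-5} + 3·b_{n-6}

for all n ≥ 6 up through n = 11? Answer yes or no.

no

Terms b_0..b_11: -3, -3, 5, 2, 2, 15, 41, 122, 384, 1199, 3747, 11730
n=6: candidate gives 22, actual b_6 = 41 ✗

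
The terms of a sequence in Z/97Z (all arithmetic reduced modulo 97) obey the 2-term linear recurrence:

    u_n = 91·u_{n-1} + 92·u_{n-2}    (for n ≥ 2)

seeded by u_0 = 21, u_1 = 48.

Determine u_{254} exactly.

66

u_2 = 91·48 + 92·21 = 92
u_3 = 91·92 + 92·48 = 81
u_4 = 91·81 + 92·92 = 24
u_5 = 91·24 + 92·81 = 33
u_6 = 91·33 + 92·24 = 70
u_7 = 91·70 + 92·33 = 94
u_8 = 91·94 + 92·70 = 56
u_9 = 91·56 + 92·94 = 67
u_10 = 91·67 + 92·56 = 94
u_11 = 91·94 + 92·67 = 71
u_12 = 91·71 + 92·94 = 74
u_13 = 91·74 + 92·71 = 74
u_14 = 91·74 + 92·74 = 59
u_15 = 91·59 + 92·74 = 52
u_16 = 91·52 + 92·59 = 72
u_17 = 91·72 + 92·52 = 84
u_18 = 91·84 + 92·72 = 9
u_19 = 91·9 + 92·84 = 11
u_20 = 91·11 + 92·9 = 83
u_21 = 91·83 + 92·11 = 29
u_22 = 91·29 + 92·83 = 90
u_23 = 91·90 + 92·29 = 91
u_24 = 91·91 + 92·90 = 71
u_25 = 91·71 + 92·91 = 89
u_26 = 91·89 + 92·71 = 81
u_27 = 91·81 + 92·89 = 39
u_28 = 91·39 + 92·81 = 40
u_29 = 91·40 + 92·39 = 50
u_30 = 91·50 + 92·40 = 82
u_31 = 91·82 + 92·50 = 34
u_32 = 91·34 + 92·82 = 65
u_33 = 91·65 + 92·34 = 22
u_34 = 91·22 + 92·65 = 28
u_35 = 91·28 + 92·22 = 13
u_36 = 91·13 + 92·28 = 73
u_37 = 91·73 + 92·13 = 79
u_38 = 91·79 + 92·73 = 34
u_39 = 91·34 + 92·79 = 80
u_40 = 91·80 + 92·34 = 29
u_41 = 91·29 + 92·80 = 8
u_42 = 91·8 + 92·29 = 1
u_43 = 91·1 + 92·8 = 51
u_44 = 91·51 + 92·1 = 77
u_45 = 91·77 + 92·51 = 59
u_46 = 91·59 + 92·77 = 37
u_47 = 91·37 + 92·59 = 65
u_48 = 91·65 + 92·37 = 7
u_49 = 91·7 + 92·65 = 21
u_50 = 91·21 + 92·7 = 33
u_51 = 91·33 + 92·21 = 85
u_52 = 91·85 + 92·33 = 4
u_53 = 91·4 + 92·85 = 36
u_54 = 91·36 + 92·4 = 55
u_55 = 91·55 + 92·36 = 72
u_56 = 91·72 + 92·55 = 69
u_57 = 91·69 + 92·72 = 2
u_58 = 91·2 + 92·69 = 31
u_59 = 91·31 + 92·2 = 95
u_60 = 91·95 + 92·31 = 51
u_61 = 91·51 + 92·95 = 92
u_62 = 91·92 + 92·51 = 66
u_63 = 91·66 + 92·92 = 17
u_64 = 91·17 + 92·66 = 53
u_65 = 91·53 + 92·17 = 82
u_66 = 91·82 + 92·53 = 19
u_67 = 91·19 + 92·82 = 58
u_68 = 91·58 + 92·19 = 42
u_69 = 91·42 + 92·58 = 40
u_70 = 91·40 + 92·42 = 35
u_71 = 91·35 + 92·40 = 75
u_72 = 91·75 + 92·35 = 54
u_73 = 91·54 + 92·75 = 77
u_74 = 91·77 + 92·54 = 44
u_75 = 91·44 + 92·77 = 30
u_76 = 91·30 + 92·44 = 85
u_77 = 91·85 + 92·30 = 19
u_78 = 91·19 + 92·85 = 43
u_79 = 91·43 + 92·19 = 35
u_80 = 91·35 + 92·43 = 60
u_81 = 91·60 + 92·35 = 47
u_82 = 91·47 + 92·60 = 0
u_83 = 91·0 + 92·47 = 56
u_84 = 91·56 + 92·0 = 52
u_85 = 91·52 + 92·56 = 87
u_86 = 91·87 + 92·52 = 91
u_87 = 91·91 + 92·87 = 86
u_88 = 91·86 + 92·91 = 96
u_89 = 91·96 + 92·86 = 61
u_90 = 91·61 + 92·96 = 27
u_91 = 91·27 + 92·61 = 18
u_92 = 91·18 + 92·27 = 48
u_93 = 91·48 + 92·18 = 10
u_94 = 91·10 + 92·48 = 88
u_95 = 91·88 + 92·10 = 4
u_96 = 91·4 + 92·88 = 21
u_97 = 91·21 + 92·4 = 48
(u_96, u_97) = (21, 48) = (u_0, u_1), so the sequence has period 96.
254 ≡ 62 (mod 96), hence u_254 = u_62 = 66.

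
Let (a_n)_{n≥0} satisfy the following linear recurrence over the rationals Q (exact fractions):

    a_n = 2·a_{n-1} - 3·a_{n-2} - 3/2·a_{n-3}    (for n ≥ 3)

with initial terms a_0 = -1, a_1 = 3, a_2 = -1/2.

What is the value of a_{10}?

-2281/2

a_3 = 2·-1/2 + -3·3 + -3/2·-1 = -17/2
a_4 = 2·-17/2 + -3·-1/2 + -3/2·3 = -20
a_5 = 2·-20 + -3·-17/2 + -3/2·-1/2 = -55/4
a_6 = 2·-55/4 + -3·-20 + -3/2·-17/2 = 181/4
a_7 = 2·181/4 + -3·-55/4 + -3/2·-20 = 647/4
a_8 = 2·647/4 + -3·181/4 + -3/2·-55/4 = 1667/8
a_9 = 2·1667/8 + -3·647/4 + -3/2·181/4 = -1091/8
a_10 = 2·-1091/8 + -3·1667/8 + -3/2·647/4 = -2281/2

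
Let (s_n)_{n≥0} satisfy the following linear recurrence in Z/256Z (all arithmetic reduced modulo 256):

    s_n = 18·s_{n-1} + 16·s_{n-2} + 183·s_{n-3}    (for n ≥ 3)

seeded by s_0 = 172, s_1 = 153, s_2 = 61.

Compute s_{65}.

s_3 = 18·61 + 16·153 + 183·172 = 206
s_4 = 18·206 + 16·61 + 183·153 = 171
s_5 = 18·171 + 16·206 + 183·61 = 129
s_6 = 18·129 + 16·171 + 183·206 = 4
s_7 = 18·4 + 16·129 + 183·171 = 149
s_8 = 18·149 + 16·4 + 183·129 = 241
s_9 = 18·241 + 16·149 + 183·4 = 30
s_10 = 18·30 + 16·241 + 183·149 = 175
s_11 = 18·175 + 16·30 + 183·241 = 117
s_12 = 18·117 + 16·175 + 183·30 = 156
s_13 = 18·156 + 16·117 + 183·175 = 97
s_14 = 18·97 + 16·156 + 183·117 = 53
s_15 = 18·53 + 16·97 + 183·156 = 78
s_16 = 18·78 + 16·53 + 183·97 = 35
s_17 = 18·35 + 16·78 + 183·53 = 57
s_18 = 18·57 + 16·35 + 183·78 = 244
s_19 = 18·244 + 16·57 + 183·35 = 189
s_20 = 18·189 + 16·244 + 183·57 = 73
s_21 = 18·73 + 16·189 + 183·244 = 94
s_22 = 18·94 + 16·73 + 183·189 = 71
s_23 = 18·71 + 16·94 + 183·73 = 13
s_24 = 18·13 + 16·71 + 183·94 = 140
s_25 = 18·140 + 16·13 + 183·71 = 105
s_26 = 18·105 + 16·140 + 183·13 = 109
s_27 = 18·109 + 16·105 + 183·140 = 78
s_28 = 18·78 + 16·109 + 183·105 = 91
s_29 = 18·91 + 16·78 + 183·109 = 49
s_30 = 18·49 + 16·91 + 183·78 = 228
s_31 = 18·228 + 16·49 + 183·91 = 37
s_32 = 18·37 + 16·228 + 183·49 = 225
s_33 = 18·225 + 16·37 + 183·228 = 30
s_34 = 18·30 + 16·225 + 183·37 = 159
s_35 = 18·159 + 16·30 + 183·225 = 229
s_36 = 18·229 + 16·159 + 183·30 = 124
s_37 = 18·124 + 16·229 + 183·159 = 177
s_38 = 18·177 + 16·124 + 183·229 = 229
s_39 = 18·229 + 16·177 + 183·124 = 206
s_40 = 18·206 + 16·229 + 183·177 = 83
s_41 = 18·83 + 16·206 + 183·229 = 105
s_42 = 18·105 + 16·83 + 183·206 = 212
s_43 = 18·212 + 16·105 + 183·83 = 205
s_44 = 18·205 + 16·212 + 183·105 = 185
s_45 = 18·185 + 16·205 + 183·212 = 94
s_46 = 18·94 + 16·185 + 183·205 = 183
s_47 = 18·183 + 16·94 + 183·185 = 253
s_48 = 18·253 + 16·183 + 183·94 = 108
s_49 = 18·108 + 16·253 + 183·183 = 57
s_50 = 18·57 + 16·108 + 183·253 = 157
s_51 = 18·157 + 16·57 + 183·108 = 206
s_52 = 18·206 + 16·157 + 183·57 = 11
s_53 = 18·11 + 16·206 + 183·157 = 225
s_54 = 18·225 + 16·11 + 183·206 = 196
s_55 = 18·196 + 16·225 + 183·11 = 181
s_56 = 18·181 + 16·196 + 183·225 = 209
s_57 = 18·209 + 16·181 + 183·196 = 30
s_58 = 18·30 + 16·209 + 183·181 = 143
s_59 = 18·143 + 16·30 + 183·209 = 85
s_60 = 18·85 + 16·143 + 183·30 = 92
s_61 = 18·92 + 16·85 + 183·143 = 1
s_62 = 18·1 + 16·92 + 183·85 = 149
s_63 = 18·149 + 16·1 + 183·92 = 78
s_64 = 18·78 + 16·149 + 183·1 = 131
s_65 = 18·131 + 16·78 + 183·149 = 153

153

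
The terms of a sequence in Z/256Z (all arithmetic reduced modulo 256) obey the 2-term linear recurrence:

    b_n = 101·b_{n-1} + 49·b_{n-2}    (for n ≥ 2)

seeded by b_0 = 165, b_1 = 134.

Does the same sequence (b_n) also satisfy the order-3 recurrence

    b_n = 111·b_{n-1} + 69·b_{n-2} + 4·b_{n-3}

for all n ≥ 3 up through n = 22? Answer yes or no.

no

Terms b_0..b_22: 165, 134, 115, 5, 252, 97, 129, 118, 63, 113, 164, 85, 237, 198, 123, 109, 140, 25, 169, 118, 231, 185, 52
n=3: candidate gives 143, actual b_3 = 5 ✗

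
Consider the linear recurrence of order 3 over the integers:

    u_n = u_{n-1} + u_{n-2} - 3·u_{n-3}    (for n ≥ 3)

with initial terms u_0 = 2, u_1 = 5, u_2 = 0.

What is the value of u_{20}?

u_3 = 1·0 + 1·5 + -3·2 = -1
u_4 = 1·-1 + 1·0 + -3·5 = -16
u_5 = 1·-16 + 1·-1 + -3·0 = -17
u_6 = 1·-17 + 1·-16 + -3·-1 = -30
u_7 = 1·-30 + 1·-17 + -3·-16 = 1
u_8 = 1·1 + 1·-30 + -3·-17 = 22
u_9 = 1·22 + 1·1 + -3·-30 = 113
u_10 = 1·113 + 1·22 + -3·1 = 132
u_11 = 1·132 + 1·113 + -3·22 = 179
u_12 = 1·179 + 1·132 + -3·113 = -28
u_13 = 1·-28 + 1·179 + -3·132 = -245
u_14 = 1·-245 + 1·-28 + -3·179 = -810
u_15 = 1·-810 + 1·-245 + -3·-28 = -971
u_16 = 1·-971 + 1·-810 + -3·-245 = -1046
u_17 = 1·-1046 + 1·-971 + -3·-810 = 413
u_18 = 1·413 + 1·-1046 + -3·-971 = 2280
u_19 = 1·2280 + 1·413 + -3·-1046 = 5831
u_20 = 1·5831 + 1·2280 + -3·413 = 6872

6872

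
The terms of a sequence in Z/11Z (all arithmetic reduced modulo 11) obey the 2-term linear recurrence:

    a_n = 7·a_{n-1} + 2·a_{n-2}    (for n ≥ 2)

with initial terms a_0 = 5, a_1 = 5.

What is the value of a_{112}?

a_2 = 7·5 + 2·5 = 1
a_3 = 7·1 + 2·5 = 6
a_4 = 7·6 + 2·1 = 0
a_5 = 7·0 + 2·6 = 1
a_6 = 7·1 + 2·0 = 7
a_7 = 7·7 + 2·1 = 7
a_8 = 7·7 + 2·7 = 8
a_9 = 7·8 + 2·7 = 4
a_10 = 7·4 + 2·8 = 0
a_11 = 7·0 + 2·4 = 8
a_12 = 7·8 + 2·0 = 1
a_13 = 7·1 + 2·8 = 1
a_14 = 7·1 + 2·1 = 9
a_15 = 7·9 + 2·1 = 10
a_16 = 7·10 + 2·9 = 0
a_17 = 7·0 + 2·10 = 9
a_18 = 7·9 + 2·0 = 8
a_19 = 7·8 + 2·9 = 8
a_20 = 7·8 + 2·8 = 6
a_21 = 7·6 + 2·8 = 3
a_22 = 7·3 + 2·6 = 0
a_23 = 7·0 + 2·3 = 6
a_24 = 7·6 + 2·0 = 9
a_25 = 7·9 + 2·6 = 9
a_26 = 7·9 + 2·9 = 4
a_27 = 7·4 + 2·9 = 2
a_28 = 7·2 + 2·4 = 0
a_29 = 7·0 + 2·2 = 4
a_30 = 7·4 + 2·0 = 6
a_31 = 7·6 + 2·4 = 6
a_32 = 7·6 + 2·6 = 10
a_33 = 7·10 + 2·6 = 5
a_34 = 7·5 + 2·10 = 0
a_35 = 7·0 + 2·5 = 10
a_36 = 7·10 + 2·0 = 4
a_37 = 7·4 + 2·10 = 4
a_38 = 7·4 + 2·4 = 3
a_39 = 7·3 + 2·4 = 7
a_40 = 7·7 + 2·3 = 0
a_41 = 7·0 + 2·7 = 3
a_42 = 7·3 + 2·0 = 10
a_43 = 7·10 + 2·3 = 10
a_44 = 7·10 + 2·10 = 2
a_45 = 7·2 + 2·10 = 1
a_46 = 7·1 + 2·2 = 0
a_47 = 7·0 + 2·1 = 2
a_48 = 7·2 + 2·0 = 3
a_49 = 7·3 + 2·2 = 3
a_50 = 7·3 + 2·3 = 5
a_51 = 7·5 + 2·3 = 8
a_52 = 7·8 + 2·5 = 0
a_53 = 7·0 + 2·8 = 5
a_54 = 7·5 + 2·0 = 2
a_55 = 7·2 + 2·5 = 2
a_56 = 7·2 + 2·2 = 7
a_57 = 7·7 + 2·2 = 9
a_58 = 7·9 + 2·7 = 0
a_59 = 7·0 + 2·9 = 7
a_60 = 7·7 + 2·0 = 5
a_61 = 7·5 + 2·7 = 5
a_62 = 7·5 + 2·5 = 1
a_63 = 7·1 + 2·5 = 6
a_64 = 7·6 + 2·1 = 0
a_65 = 7·0 + 2·6 = 1
a_66 = 7·1 + 2·0 = 7
a_67 = 7·7 + 2·1 = 7
a_68 = 7·7 + 2·7 = 8
a_69 = 7·8 + 2·7 = 4
a_70 = 7·4 + 2·8 = 0
a_71 = 7·0 + 2·4 = 8
a_72 = 7·8 + 2·0 = 1
a_73 = 7·1 + 2·8 = 1
a_74 = 7·1 + 2·1 = 9
a_75 = 7·9 + 2·1 = 10
a_76 = 7·10 + 2·9 = 0
a_77 = 7·0 + 2·10 = 9
a_78 = 7·9 + 2·0 = 8
a_79 = 7·8 + 2·9 = 8
a_80 = 7·8 + 2·8 = 6
a_81 = 7·6 + 2·8 = 3
a_82 = 7·3 + 2·6 = 0
a_83 = 7·0 + 2·3 = 6
a_84 = 7·6 + 2·0 = 9
a_85 = 7·9 + 2·6 = 9
a_86 = 7·9 + 2·9 = 4
a_87 = 7·4 + 2·9 = 2
a_88 = 7·2 + 2·4 = 0
a_89 = 7·0 + 2·2 = 4
a_90 = 7·4 + 2·0 = 6
a_91 = 7·6 + 2·4 = 6
a_92 = 7·6 + 2·6 = 10
a_93 = 7·10 + 2·6 = 5
a_94 = 7·5 + 2·10 = 0
a_95 = 7·0 + 2·5 = 10
a_96 = 7·10 + 2·0 = 4
a_97 = 7·4 + 2·10 = 4
a_98 = 7·4 + 2·4 = 3
a_99 = 7·3 + 2·4 = 7
a_100 = 7·7 + 2·3 = 0
a_101 = 7·0 + 2·7 = 3
a_102 = 7·3 + 2·0 = 10
a_103 = 7·10 + 2·3 = 10
a_104 = 7·10 + 2·10 = 2
a_105 = 7·2 + 2·10 = 1
a_106 = 7·1 + 2·2 = 0
a_107 = 7·0 + 2·1 = 2
a_108 = 7·2 + 2·0 = 3
a_109 = 7·3 + 2·2 = 3
a_110 = 7·3 + 2·3 = 5
a_111 = 7·5 + 2·3 = 8
a_112 = 7·8 + 2·5 = 0

0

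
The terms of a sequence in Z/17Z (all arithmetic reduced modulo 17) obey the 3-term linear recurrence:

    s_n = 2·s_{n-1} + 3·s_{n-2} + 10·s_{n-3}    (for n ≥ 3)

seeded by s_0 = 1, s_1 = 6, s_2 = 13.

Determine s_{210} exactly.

12

s_3 = 2·13 + 3·6 + 10·1 = 3
s_4 = 2·3 + 3·13 + 10·6 = 3
s_5 = 2·3 + 3·3 + 10·13 = 9
s_6 = 2·9 + 3·3 + 10·3 = 6
s_7 = 2·6 + 3·9 + 10·3 = 1
s_8 = 2·1 + 3·6 + 10·9 = 8
s_9 = 2·8 + 3·1 + 10·6 = 11
s_10 = 2·11 + 3·8 + 10·1 = 5
s_11 = 2·5 + 3·11 + 10·8 = 4
s_12 = 2·4 + 3·5 + 10·11 = 14
s_13 = 2·14 + 3·4 + 10·5 = 5
s_14 = 2·5 + 3·14 + 10·4 = 7
s_15 = 2·7 + 3·5 + 10·14 = 16
s_16 = 2·16 + 3·7 + 10·5 = 1
s_17 = 2·1 + 3·16 + 10·7 = 1
s_18 = 2·1 + 3·1 + 10·16 = 12
s_19 = 2·12 + 3·1 + 10·1 = 3
s_20 = 2·3 + 3·12 + 10·1 = 1
s_21 = 2·1 + 3·3 + 10·12 = 12
s_22 = 2·12 + 3·1 + 10·3 = 6
s_23 = 2·6 + 3·12 + 10·1 = 7
s_24 = 2·7 + 3·6 + 10·12 = 16
s_25 = 2·16 + 3·7 + 10·6 = 11
s_26 = 2·11 + 3·16 + 10·7 = 4
s_27 = 2·4 + 3·11 + 10·16 = 14
s_28 = 2·14 + 3·4 + 10·11 = 14
s_29 = 2·14 + 3·14 + 10·4 = 8
s_30 = 2·8 + 3·14 + 10·14 = 11
s_31 = 2·11 + 3·8 + 10·14 = 16
s_32 = 2·16 + 3·11 + 10·8 = 9
s_33 = 2·9 + 3·16 + 10·11 = 6
s_34 = 2·6 + 3·9 + 10·16 = 12
s_35 = 2·12 + 3·6 + 10·9 = 13
s_36 = 2·13 + 3·12 + 10·6 = 3
s_37 = 2·3 + 3·13 + 10·12 = 12
s_38 = 2·12 + 3·3 + 10·13 = 10
s_39 = 2·10 + 3·12 + 10·3 = 1
s_40 = 2·1 + 3·10 + 10·12 = 16
s_41 = 2·16 + 3·1 + 10·10 = 16
s_42 = 2·16 + 3·16 + 10·1 = 5
s_43 = 2·5 + 3·16 + 10·16 = 14
s_44 = 2·14 + 3·5 + 10·16 = 16
s_45 = 2·16 + 3·14 + 10·5 = 5
s_46 = 2·5 + 3·16 + 10·14 = 11
s_47 = 2·11 + 3·5 + 10·16 = 10
s_48 = 2·10 + 3·11 + 10·5 = 1
s_49 = 2·1 + 3·10 + 10·11 = 6
s_50 = 2·6 + 3·1 + 10·10 = 13
(s_48, s_49, s_50) = (1, 6, 13) = (s_0, s_1, s_2), so the sequence has period 48.
210 ≡ 18 (mod 48), hence s_210 = s_18 = 12.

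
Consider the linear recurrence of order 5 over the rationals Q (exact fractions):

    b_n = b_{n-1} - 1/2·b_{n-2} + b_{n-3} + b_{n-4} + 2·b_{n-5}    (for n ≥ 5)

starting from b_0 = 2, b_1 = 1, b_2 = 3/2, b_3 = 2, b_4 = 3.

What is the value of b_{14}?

b_5 = 1·3 + -1/2·2 + 1·3/2 + 1·1 + 2·2 = 17/2
b_6 = 1·17/2 + -1/2·3 + 1·2 + 1·3/2 + 2·1 = 25/2
b_7 = 1·25/2 + -1/2·17/2 + 1·3 + 1·2 + 2·3/2 = 65/4
b_8 = 1·65/4 + -1/2·25/2 + 1·17/2 + 1·3 + 2·2 = 51/2
b_9 = 1·51/2 + -1/2·65/4 + 1·25/2 + 1·17/2 + 2·3 = 355/8
b_10 = 1·355/8 + -1/2·51/2 + 1·65/4 + 1·25/2 + 2·17/2 = 619/8
b_11 = 1·619/8 + -1/2·355/8 + 1·51/2 + 1·65/4 + 2·25/2 = 1951/16
b_12 = 1·1951/16 + -1/2·619/8 + 1·355/8 + 1·51/2 + 2·65/4 = 1485/8
b_13 = 1·1485/8 + -1/2·1951/16 + 1·619/8 + 1·355/8 + 2·51/2 = 9517/32
b_14 = 1·9517/32 + -1/2·1485/8 + 1·1951/16 + 1·619/8 + 2·355/8 = 15765/32

15765/32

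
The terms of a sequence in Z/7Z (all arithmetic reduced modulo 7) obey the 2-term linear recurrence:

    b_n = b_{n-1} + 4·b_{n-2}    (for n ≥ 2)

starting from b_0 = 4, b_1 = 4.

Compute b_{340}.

4

b_2 = 1·4 + 4·4 = 6
b_3 = 1·6 + 4·4 = 1
b_4 = 1·1 + 4·6 = 4
b_5 = 1·4 + 4·1 = 1
b_6 = 1·1 + 4·4 = 3
b_7 = 1·3 + 4·1 = 0
b_8 = 1·0 + 4·3 = 5
b_9 = 1·5 + 4·0 = 5
b_10 = 1·5 + 4·5 = 4
b_11 = 1·4 + 4·5 = 3
b_12 = 1·3 + 4·4 = 5
b_13 = 1·5 + 4·3 = 3
b_14 = 1·3 + 4·5 = 2
b_15 = 1·2 + 4·3 = 0
b_16 = 1·0 + 4·2 = 1
b_17 = 1·1 + 4·0 = 1
b_18 = 1·1 + 4·1 = 5
b_19 = 1·5 + 4·1 = 2
b_20 = 1·2 + 4·5 = 1
b_21 = 1·1 + 4·2 = 2
b_22 = 1·2 + 4·1 = 6
b_23 = 1·6 + 4·2 = 0
b_24 = 1·0 + 4·6 = 3
b_25 = 1·3 + 4·0 = 3
b_26 = 1·3 + 4·3 = 1
b_27 = 1·1 + 4·3 = 6
b_28 = 1·6 + 4·1 = 3
b_29 = 1·3 + 4·6 = 6
b_30 = 1·6 + 4·3 = 4
b_31 = 1·4 + 4·6 = 0
b_32 = 1·0 + 4·4 = 2
b_33 = 1·2 + 4·0 = 2
b_34 = 1·2 + 4·2 = 3
b_35 = 1·3 + 4·2 = 4
b_36 = 1·4 + 4·3 = 2
b_37 = 1·2 + 4·4 = 4
b_38 = 1·4 + 4·2 = 5
b_39 = 1·5 + 4·4 = 0
b_40 = 1·0 + 4·5 = 6
b_41 = 1·6 + 4·0 = 6
b_42 = 1·6 + 4·6 = 2
b_43 = 1·2 + 4·6 = 5
b_44 = 1·5 + 4·2 = 6
b_45 = 1·6 + 4·5 = 5
b_46 = 1·5 + 4·6 = 1
b_47 = 1·1 + 4·5 = 0
b_48 = 1·0 + 4·1 = 4
b_49 = 1·4 + 4·0 = 4
(b_48, b_49) = (4, 4) = (b_0, b_1), so the sequence has period 48.
340 ≡ 4 (mod 48), hence b_340 = b_4 = 4.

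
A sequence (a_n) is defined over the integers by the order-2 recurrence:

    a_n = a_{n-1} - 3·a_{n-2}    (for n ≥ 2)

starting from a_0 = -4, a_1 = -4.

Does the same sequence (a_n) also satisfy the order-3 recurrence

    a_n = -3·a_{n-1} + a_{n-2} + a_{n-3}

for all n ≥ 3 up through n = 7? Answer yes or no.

Terms a_0..a_7: -4, -4, 8, 20, -4, -64, -52, 140
n=3: candidate gives -32, actual a_3 = 20 ✗

no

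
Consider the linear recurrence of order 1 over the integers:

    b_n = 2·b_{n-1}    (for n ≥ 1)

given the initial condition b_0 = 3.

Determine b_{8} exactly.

b_1 = 2·3 = 6
b_2 = 2·6 = 12
b_3 = 2·12 = 24
b_4 = 2·24 = 48
b_5 = 2·48 = 96
b_6 = 2·96 = 192
b_7 = 2·192 = 384
b_8 = 2·384 = 768

768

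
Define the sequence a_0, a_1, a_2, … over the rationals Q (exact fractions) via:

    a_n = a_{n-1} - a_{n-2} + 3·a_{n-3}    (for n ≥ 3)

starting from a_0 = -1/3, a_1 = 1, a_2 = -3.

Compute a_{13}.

a_3 = 1·-3 + -1·1 + 3·-1/3 = -5
a_4 = 1·-5 + -1·-3 + 3·1 = 1
a_5 = 1·1 + -1·-5 + 3·-3 = -3
a_6 = 1·-3 + -1·1 + 3·-5 = -19
a_7 = 1·-19 + -1·-3 + 3·1 = -13
a_8 = 1·-13 + -1·-19 + 3·-3 = -3
a_9 = 1·-3 + -1·-13 + 3·-19 = -47
a_10 = 1·-47 + -1·-3 + 3·-13 = -83
a_11 = 1·-83 + -1·-47 + 3·-3 = -45
a_12 = 1·-45 + -1·-83 + 3·-47 = -103
a_13 = 1·-103 + -1·-45 + 3·-83 = -307

-307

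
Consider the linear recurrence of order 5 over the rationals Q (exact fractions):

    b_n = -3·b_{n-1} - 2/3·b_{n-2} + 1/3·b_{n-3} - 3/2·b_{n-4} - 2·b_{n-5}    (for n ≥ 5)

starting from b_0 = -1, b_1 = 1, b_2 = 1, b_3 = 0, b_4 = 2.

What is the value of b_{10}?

59539/108

b_5 = -3·2 + -2/3·0 + 1/3·1 + -3/2·1 + -2·-1 = -31/6
b_6 = -3·-31/6 + -2/3·2 + 1/3·0 + -3/2·1 + -2·1 = 32/3
b_7 = -3·32/3 + -2/3·-31/6 + 1/3·2 + -3/2·0 + -2·1 = -269/9
b_8 = -3·-269/9 + -2/3·32/3 + 1/3·-31/6 + -3/2·2 + -2·0 = 467/6
b_9 = -3·467/6 + -2/3·-269/9 + 1/3·32/3 + -3/2·-31/6 + -2·2 = -22277/108
b_10 = -3·-22277/108 + -2/3·467/6 + 1/3·-269/9 + -3/2·32/3 + -2·-31/6 = 59539/108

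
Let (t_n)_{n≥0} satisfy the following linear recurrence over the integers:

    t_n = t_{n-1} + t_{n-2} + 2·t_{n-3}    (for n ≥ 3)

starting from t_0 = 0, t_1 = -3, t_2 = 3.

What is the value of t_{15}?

t_3 = 1·3 + 1·-3 + 2·0 = 0
t_4 = 1·0 + 1·3 + 2·-3 = -3
t_5 = 1·-3 + 1·0 + 2·3 = 3
(t_3, t_4, t_5) = (0, -3, 3) = (t_0, t_1, t_2), so the sequence has period 3.
15 ≡ 0 (mod 3), hence t_15 = t_0 = 0.

0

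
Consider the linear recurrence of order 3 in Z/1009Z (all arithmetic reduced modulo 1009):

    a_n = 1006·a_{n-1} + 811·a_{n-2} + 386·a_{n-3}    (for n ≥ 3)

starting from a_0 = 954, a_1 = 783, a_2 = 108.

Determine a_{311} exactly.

561

a_3 = 1006·108 + 811·783 + 386·954 = 996
a_4 = 1006·996 + 811·108 + 386·783 = 391
a_5 = 1006·391 + 811·996 + 386·108 = 711
a_6 = 1006·711 + 811·391 + 386·996 = 187
a_7 = 1006·187 + 811·711 + 386·391 = 506
a_8 = 1006·506 + 811·187 + 386·711 = 805
Continuing the recurrence:
  a_9 = 858;  a_10 = 55;  a_11 = 430;  a_12 = 164;  a_13 = 174;  a_14 = 807
  a_15 = 197;  a_16 = 624;  a_17 = 212;  a_18 = 286;  a_19 = 266;  a_20 = 190
  a_21 = 654;  a_22 = 536;  a_23 = 762;  a_24 = 752;  a_25 = 287;  a_26 = 88
  a_27 = 103;  a_28 = 221;  a_29 = 803;  a_30 = 654;  a_31 = 25;  a_32 = 789
  a_33 = 949;  a_34 = 922;  a_35 = 878;  a_36 = 513;  a_37 = 907;  a_38 = 525
  a_39 = 713;  a_40 = 844;  a_41 = 422;  a_42 = 895;  a_43 = 410;  a_44 = 596
  a_45 = 162;  a_46 = 415;  a_47 = 989;  a_48 = 602;  a_49 = 904;  a_50 = 533
  a_51 = 322;  a_52 = 284;  a_53 = 879;  a_54 = 847;  a_55 = 644;  a_56 = 144
  a_57 = 225;  a_58 = 444;  a_59 = 621;  a_60 = 102;  a_61 = 697;  a_62 = 484
  a_63 = 814;  a_64 = 247;  a_65 = 695;  a_66 = 873;  a_67 = 518;  a_68 = 25
  a_69 = 251;  a_70 = 517;  a_71 = 779;  a_72 = 255;  a_73 = 159;  a_74 = 504
  a_75 = 860;  a_76 = 371;  a_77 = 953;  a_78 = 366;  a_79 = 837;  a_80 = 269
  a_81 = 977;  a_82 = 513;  a_83 = 668;  a_84 = 105;  a_85 = 863;  a_86 = 381
  a_87 = 692;  a_88 = 327;  a_89 = 997;  a_90 = 602;  a_91 = 667;  a_92 = 296
  a_93 = 536;  a_94 = 491;  a_95 = 601;  a_96 = 921;  a_97 = 162;  a_98 = 710
  a_99 = 438;  a_100 = 349;  a_101 = 633;  a_102 = 194;  a_103 = 726;  a_104 = 939
  a_105 = 967;  a_106 = 603;  a_107 = 676;  a_108 = 599;  a_109 = 249;  a_110 = 327
  a_111 = 320;  a_112 = 138;  a_113 = 899;  a_114 = 671;  a_115 = 387;  a_116 = 96
  a_117 = 472;  a_118 = 815;  a_119 = 686;  a_120 = 602;  a_121 = 381;  a_122 = 170
  a_123 = 29;  a_124 = 311;  a_125 = 423;  a_126 = 815;  a_127 = 550;  a_128 = 258
  a_129 = 89;  a_130 = 518;  a_131 = 701;  a_132 = 317;  a_133 = 668;  a_134 = 989
  a_135 = 248;  a_136 = 742;  a_137 = 481;  a_138 = 846;  a_139 = 962;  a_140 = 137
  a_141 = 463;  a_142 = 766;  a_143 = 279;  a_144 = 988;  a_145 = 355;  a_146 = 806
  a_147 = 915;  a_148 = 931;  a_149 = 19;  a_150 = 292;  a_151 = 569;  a_152 = 279
  a_153 = 222;  a_154 = 268;  a_155 = 376;  a_156 = 221;  a_157 = 85;  a_158 = 223
  a_159 = 204;  a_160 = 152;  a_161 = 834;  a_162 = 741;  a_163 = 289;  a_164 = 791
  a_165 = 415;  a_166 = 105;  a_167 = 861;  a_168 = 602;  a_169 = 425;  a_170 = 994
  a_171 = 953;  a_172 = 703;  a_173 = 162;  a_174 = 144;  a_175 = 726;  a_176 = 563
  a_177 = 957;  a_178 = 415;  a_179 = 353;  a_180 = 626;  a_181 = 635;  a_182 = 315
  a_183 = 944;  a_184 = 306;  a_185 = 354;  a_186 = 34;  a_187 = 499;  a_188 = 272
  a_189 = 280;  a_190 = 694;  a_191 = 47;  a_192 = 797;  a_193 = 910;  a_194 = 884
  a_195 = 703;  a_196 = 571;  a_197 = 535;  a_198 = 300;  a_199 = 568;  a_200 = 110
  a_201 = 988;  a_202 = 776;  a_203 = 903;  a_204 = 4;  a_205 = 659;  a_206 = 711
  a_207 = 99;  a_208 = 291;  a_209 = 712;  a_210 = 658;  a_211 = 655;  a_212 = 314
  a_213 = 258;  a_214 = 192;  a_215 = 932;  a_216 = 254;  a_217 = 813;  a_218 = 285
  a_219 = 791;  a_220 = 747;  a_221 = 592;  a_222 = 258;  a_223 = 840;  a_224 = 351
  a_225 = 827;  a_226 = 11;  a_227 = 968;  a_228 = 341;  a_229 = 242;  a_230 = 686
  a_231 = 932;  a_232 = 193;  a_233 = 979;  a_234 = 766;  a_235 = 447;  a_236 = 887
  a_237 = 691;  a_238 = 897;  a_239 = 64;  a_240 = 136;  a_241 = 192;  a_242 = 227
  a_243 = 682;  a_244 = 886;  a_245 = 378;  a_246 = 925;  a_247 = 19;  a_248 = 34
  a_249 = 36;  a_250 = 494;  a_251 = 478;  a_252 = 415;  a_253 = 958;  a_254 = 582
  a_255 = 39;  a_256 = 167;  a_257 = 503;  a_258 = 659;  a_259 = 224;  a_260 = 446
  a_261 = 830;  a_262 = 711;  a_263 = 638;  a_264 = 104;  a_265 = 496;  a_266 = 190
  a_267 = 897;  a_268 = 804;  a_269 = 276;  a_270 = 566;  a_271 = 739;  a_272 = 323
  a_273 = 555;  a_274 = 682;  a_275 = 634;  a_276 = 608;  a_277 = 690;  a_278 = 181
  a_279 = 661;  a_280 = 485;  a_281 = 91;  a_282 = 430;  a_283 = 408;  a_284 = 221
  a_285 = 786;  a_286 = 382;  a_287 = 171;  a_288 = 222;  a_289 = 929;  a_290 = 92
  a_291 = 356;  a_292 = 286;  a_293 = 490;  a_294 = 616;  a_295 = 429;  a_296 = 300
  a_297 = 584;  a_298 = 515;  a_299 = 641;  a_300 = 451;  a_301 = 898;  a_302 = 48
  a_303 = 174;  a_304 = 605;  a_305 = 423;  a_306 = 591;  a_307 = 689;  a_308 = 806
  a_309 = 494
a_310 = 1006·494 + 811·806 + 386·689 = 957
a_311 = 1006·957 + 811·494 + 386·806 = 561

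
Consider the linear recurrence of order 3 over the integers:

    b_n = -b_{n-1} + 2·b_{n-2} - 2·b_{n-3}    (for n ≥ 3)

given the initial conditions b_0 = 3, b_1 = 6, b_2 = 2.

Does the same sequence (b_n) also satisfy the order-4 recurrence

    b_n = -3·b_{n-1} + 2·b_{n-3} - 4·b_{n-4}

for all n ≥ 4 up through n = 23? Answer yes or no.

yes

Terms b_0..b_23: 3, 6, 2, 4, -12, 16, -48, 104, -232, 536, -1208, 2744, -6232, 14136, -32088, 72824, -165272, 375096, -851288, 1932024, -4384792, 9951416, -22585048, 51257464
n=4: candidate gives -12, actual b_4 = -12 ✓
n=5: candidate gives 16, actual b_5 = 16 ✓
n=6: candidate gives -48, actual b_6 = -48 ✓
n=7: candidate gives 104, actual b_7 = 104 ✓
n=8: candidate gives -232, actual b_8 = -232 ✓
n=9: candidate gives 536, actual b_9 = 536 ✓
n=10: candidate gives -1208, actual b_10 = -1208 ✓
n=11: candidate gives 2744, actual b_11 = 2744 ✓
n=12: candidate gives -6232, actual b_12 = -6232 ✓
n=13: candidate gives 14136, actual b_13 = 14136 ✓
n=14: candidate gives -32088, actual b_14 = -32088 ✓
n=15: candidate gives 72824, actual b_15 = 72824 ✓
n=16: candidate gives -165272, actual b_16 = -165272 ✓
n=17: candidate gives 375096, actual b_17 = 375096 ✓
n=18: candidate gives -851288, actual b_18 = -851288 ✓
n=19: candidate gives 1932024, actual b_19 = 1932024 ✓
n=20: candidate gives -4384792, actual b_20 = -4384792 ✓
n=21: candidate gives 9951416, actual b_21 = 9951416 ✓
n=22: candidate gives -22585048, actual b_22 = -22585048 ✓
n=23: candidate gives 51257464, actual b_23 = 51257464 ✓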